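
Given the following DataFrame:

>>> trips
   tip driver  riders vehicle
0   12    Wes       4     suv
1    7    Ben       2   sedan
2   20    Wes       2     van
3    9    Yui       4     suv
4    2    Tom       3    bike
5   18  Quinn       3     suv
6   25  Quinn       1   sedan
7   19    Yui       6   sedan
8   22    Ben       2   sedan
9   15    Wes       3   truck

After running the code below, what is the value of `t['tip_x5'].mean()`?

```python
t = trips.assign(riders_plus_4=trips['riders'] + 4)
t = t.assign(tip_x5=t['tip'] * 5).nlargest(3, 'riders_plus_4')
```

add column riders_plus_4 = trips['riders'] + 4:
   tip driver  riders vehicle  riders_plus_4
0   12    Wes       4     suv              8
1    7    Ben       2   sedan              6
2   20    Wes       2     van              6
3    9    Yui       4     suv              8
4    2    Tom       3    bike              7
5   18  Quinn       3     suv              7
6   25  Quinn       1   sedan              5
7   19    Yui       6   sedan             10
8   22    Ben       2   sedan              6
9   15    Wes       3   truck              7
add column tip_x5 = t['tip'] * 5:
   tip driver  riders vehicle  riders_plus_4  tip_x5
0   12    Wes       4     suv              8      60
1    7    Ben       2   sedan              6      35
2   20    Wes       2     van              6     100
3    9    Yui       4     suv              8      45
4    2    Tom       3    bike              7      10
5   18  Quinn       3     suv              7      90
6   25  Quinn       1   sedan              5     125
7   19    Yui       6   sedan             10      95
8   22    Ben       2   sedan              6     110
9   15    Wes       3   truck              7      75
take 3 rows with largest riders_plus_4:
   tip driver  riders vehicle  riders_plus_4  tip_x5
7   19    Yui       6   sedan             10      95
0   12    Wes       4     suv              8      60
3    9    Yui       4     suv              8      45

66.6666666667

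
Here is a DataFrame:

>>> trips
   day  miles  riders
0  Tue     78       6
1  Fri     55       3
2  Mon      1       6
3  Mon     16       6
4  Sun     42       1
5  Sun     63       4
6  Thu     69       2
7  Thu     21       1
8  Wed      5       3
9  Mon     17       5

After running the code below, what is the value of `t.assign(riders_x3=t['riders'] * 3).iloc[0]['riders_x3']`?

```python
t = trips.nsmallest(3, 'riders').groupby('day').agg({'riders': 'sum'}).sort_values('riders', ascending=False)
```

9

take 3 rows with smallest riders:
   day  miles  riders
4  Sun     42       1
7  Thu     21       1
6  Thu     69       2
group by day, sum of riders:
     riders
day        
Sun       1
Thu       3
sort by riders descending:
     riders
day        
Thu       3
Sun       1
add column riders_x3 = t['riders'] * 3:
     riders  riders_x3
day                   
Thu       3          9
Sun       1          3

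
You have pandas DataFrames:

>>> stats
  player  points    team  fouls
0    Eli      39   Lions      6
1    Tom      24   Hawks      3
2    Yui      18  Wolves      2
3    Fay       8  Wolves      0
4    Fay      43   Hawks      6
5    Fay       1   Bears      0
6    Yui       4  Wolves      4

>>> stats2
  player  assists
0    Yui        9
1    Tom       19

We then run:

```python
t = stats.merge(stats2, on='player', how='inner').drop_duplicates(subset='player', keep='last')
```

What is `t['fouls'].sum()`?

merge on 'player' (how='inner') → 3 rows:
  player  points    team  fouls  assists
0    Tom      24   Hawks      3       19
1    Yui      18  Wolves      2        9
2    Yui       4  Wolves      4        9
drop duplicate player (keep=last):
  player  points    team  fouls  assists
0    Tom      24   Hawks      3       19
2    Yui       4  Wolves      4        9
sum of column 'fouls' → 7

7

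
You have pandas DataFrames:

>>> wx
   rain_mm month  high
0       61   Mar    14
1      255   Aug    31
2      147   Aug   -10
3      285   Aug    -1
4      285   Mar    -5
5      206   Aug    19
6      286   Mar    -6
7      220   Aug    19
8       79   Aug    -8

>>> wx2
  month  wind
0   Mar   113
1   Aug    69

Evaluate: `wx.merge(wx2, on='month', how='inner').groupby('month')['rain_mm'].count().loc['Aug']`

6

merge on 'month' (how='inner') → 9 rows:
   rain_mm month  high  wind
0       61   Mar    14   113
1      255   Aug    31    69
2      147   Aug   -10    69
3      285   Aug    -1    69
4      285   Mar    -5   113
5      206   Aug    19    69
6      286   Mar    -6   113
7      220   Aug    19    69
8       79   Aug    -8    69
group by month, count of rain_mm:
month
Aug    6
Mar    3
Name: rain_mm, dtype: int64
Then the value at index 'Aug': 6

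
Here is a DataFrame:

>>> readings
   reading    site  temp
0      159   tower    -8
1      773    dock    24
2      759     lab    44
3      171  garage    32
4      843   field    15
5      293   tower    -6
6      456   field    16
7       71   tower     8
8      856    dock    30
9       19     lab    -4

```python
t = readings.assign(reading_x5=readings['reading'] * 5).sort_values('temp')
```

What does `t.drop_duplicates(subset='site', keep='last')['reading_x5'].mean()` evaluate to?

2313.0

add column reading_x5 = readings['reading'] * 5:
   reading    site  temp  reading_x5
0      159   tower    -8         795
1      773    dock    24        3865
2      759     lab    44        3795
3      171  garage    32         855
4      843   field    15        4215
5      293   tower    -6        1465
6      456   field    16        2280
7       71   tower     8         355
8      856    dock    30        4280
9       19     lab    -4          95
sort by temp:
   reading    site  temp  reading_x5
0      159   tower    -8         795
5      293   tower    -6        1465
9       19     lab    -4          95
7       71   tower     8         355
4      843   field    15        4215
6      456   field    16        2280
1      773    dock    24        3865
8      856    dock    30        4280
3      171  garage    32         855
2      759     lab    44        3795
drop duplicate site (keep=last):
   reading    site  temp  reading_x5
7       71   tower     8         355
6      456   field    16        2280
8      856    dock    30        4280
3      171  garage    32         855
2      759     lab    44        3795
The mean of column 'reading_x5' is 2313.0.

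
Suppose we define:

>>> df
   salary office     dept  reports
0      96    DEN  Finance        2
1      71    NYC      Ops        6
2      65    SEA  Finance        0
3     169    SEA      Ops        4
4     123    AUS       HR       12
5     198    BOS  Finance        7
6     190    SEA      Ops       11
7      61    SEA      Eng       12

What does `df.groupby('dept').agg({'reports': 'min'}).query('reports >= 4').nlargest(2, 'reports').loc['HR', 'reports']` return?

12

group by dept, min of reports:
         reports
dept            
Eng           12
Finance        0
HR            12
Ops            4
filter rows where reports >= 4:
      reports
dept         
Eng        12
HR         12
Ops         4
take 2 rows with largest reports:
      reports
dept         
Eng        12
HR         12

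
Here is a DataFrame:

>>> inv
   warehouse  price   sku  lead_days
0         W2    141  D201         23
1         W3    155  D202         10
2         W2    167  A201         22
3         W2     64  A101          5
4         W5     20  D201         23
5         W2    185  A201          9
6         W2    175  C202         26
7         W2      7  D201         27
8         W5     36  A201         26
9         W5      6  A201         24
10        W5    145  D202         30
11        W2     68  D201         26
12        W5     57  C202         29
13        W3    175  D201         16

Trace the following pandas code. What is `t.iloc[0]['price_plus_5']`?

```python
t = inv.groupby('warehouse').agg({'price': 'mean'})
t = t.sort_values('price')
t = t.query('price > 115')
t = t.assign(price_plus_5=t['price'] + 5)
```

120.285714286

group by warehouse, mean of price:
                price
warehouse            
W2         115.285714
W3         165.000000
W5          52.800000
sort by price:
                price
warehouse            
W5          52.800000
W2         115.285714
W3         165.000000
filter rows where price > 115:
                price
warehouse            
W2         115.285714
W3         165.000000
add column price_plus_5 = t['price'] + 5:
                price  price_plus_5
warehouse                          
W2         115.285714    120.285714
W3         165.000000    170.000000
Taking the value at position 0, column 'price_plus_5' gives 120.285714286.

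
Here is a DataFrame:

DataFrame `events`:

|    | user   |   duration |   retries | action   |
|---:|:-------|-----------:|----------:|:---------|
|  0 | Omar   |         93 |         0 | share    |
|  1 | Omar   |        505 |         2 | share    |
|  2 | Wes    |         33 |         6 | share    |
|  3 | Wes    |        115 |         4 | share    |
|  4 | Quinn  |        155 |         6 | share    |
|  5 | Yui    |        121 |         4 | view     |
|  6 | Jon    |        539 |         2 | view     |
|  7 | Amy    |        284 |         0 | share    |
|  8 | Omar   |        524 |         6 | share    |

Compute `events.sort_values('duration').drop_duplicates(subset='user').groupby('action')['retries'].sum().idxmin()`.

sort by duration:
    user  duration  retries action
2    Wes        33        6  share
0   Omar        93        0  share
3    Wes       115        4  share
5    Yui       121        4   view
4  Quinn       155        6  share
7    Amy       284        0  share
1   Omar       505        2  share
8   Omar       524        6  share
6    Jon       539        2   view
drop duplicate user (keep=first):
    user  duration  retries action
2    Wes        33        6  share
0   Omar        93        0  share
5    Yui       121        4   view
4  Quinn       155        6  share
7    Amy       284        0  share
6    Jon       539        2   view
group by action, sum of retries:
action
share    12
view      6
Name: retries, dtype: int64

view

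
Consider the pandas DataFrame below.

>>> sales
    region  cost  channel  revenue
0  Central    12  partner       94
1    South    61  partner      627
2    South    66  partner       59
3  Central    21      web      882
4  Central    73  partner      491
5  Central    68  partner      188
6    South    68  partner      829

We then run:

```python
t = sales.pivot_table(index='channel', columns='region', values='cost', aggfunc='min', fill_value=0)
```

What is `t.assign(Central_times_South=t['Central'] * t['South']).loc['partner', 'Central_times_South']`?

pivot: rows=channel, cols=region, min(cost):
region   Central  South
channel                
partner       12     61
web           21      0
add column Central_times_South = t['Central'] * t['South']:
region   Central  South  Central_times_South
channel                                     
partner       12     61                  732
web           21      0                    0

732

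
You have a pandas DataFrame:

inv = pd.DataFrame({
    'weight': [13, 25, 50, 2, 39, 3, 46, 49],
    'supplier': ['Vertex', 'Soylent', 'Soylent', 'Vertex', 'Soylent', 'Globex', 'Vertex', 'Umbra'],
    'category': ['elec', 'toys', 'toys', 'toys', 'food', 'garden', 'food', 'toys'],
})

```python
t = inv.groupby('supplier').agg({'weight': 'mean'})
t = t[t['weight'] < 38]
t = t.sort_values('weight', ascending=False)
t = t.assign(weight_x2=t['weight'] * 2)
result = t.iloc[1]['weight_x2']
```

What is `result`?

group by supplier, mean of weight:
             weight
supplier           
Globex     3.000000
Soylent   38.000000
Umbra     49.000000
Vertex    20.333333
filter rows where weight < 38:
             weight
supplier           
Globex     3.000000
Vertex    20.333333
sort by weight descending:
             weight
supplier           
Vertex    20.333333
Globex     3.000000
add column weight_x2 = t['weight'] * 2:
             weight  weight_x2
supplier                      
Vertex    20.333333  40.666667
Globex     3.000000   6.000000
So iloc[1]['weight_x2'] = 6.0.

6.0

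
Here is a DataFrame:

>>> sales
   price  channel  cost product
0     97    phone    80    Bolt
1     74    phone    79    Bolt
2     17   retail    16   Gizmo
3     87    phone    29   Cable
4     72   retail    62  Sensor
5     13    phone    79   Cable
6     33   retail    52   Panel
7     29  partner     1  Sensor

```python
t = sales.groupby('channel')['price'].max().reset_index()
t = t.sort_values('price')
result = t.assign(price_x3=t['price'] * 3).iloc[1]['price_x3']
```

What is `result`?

216

group by channel, max of price:
channel
partner    29
phone      97
retail     72
Name: price, dtype: int64
reset_index():
   channel  price
0  partner     29
1    phone     97
2   retail     72
sort by price:
   channel  price
0  partner     29
2   retail     72
1    phone     97
add column price_x3 = t['price'] * 3:
   channel  price  price_x3
0  partner     29        87
2   retail     72       216
1    phone     97       291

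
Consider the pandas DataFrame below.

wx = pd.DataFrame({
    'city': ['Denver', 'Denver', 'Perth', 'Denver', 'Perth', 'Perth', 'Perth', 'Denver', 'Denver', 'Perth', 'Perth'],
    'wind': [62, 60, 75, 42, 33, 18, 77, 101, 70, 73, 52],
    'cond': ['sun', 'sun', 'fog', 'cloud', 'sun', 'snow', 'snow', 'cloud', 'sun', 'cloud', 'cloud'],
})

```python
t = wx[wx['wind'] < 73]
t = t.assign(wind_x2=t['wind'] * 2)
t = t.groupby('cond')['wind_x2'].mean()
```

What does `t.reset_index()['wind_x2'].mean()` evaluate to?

filter rows where wind < 73:
      city  wind   cond
0   Denver    62    sun
1   Denver    60    sun
3   Denver    42  cloud
4    Perth    33    sun
5    Perth    18   snow
8   Denver    70    sun
10   Perth    52  cloud
add column wind_x2 = t['wind'] * 2:
      city  wind   cond  wind_x2
0   Denver    62    sun      124
1   Denver    60    sun      120
3   Denver    42  cloud       84
4    Perth    33    sun       66
5    Perth    18   snow       36
8   Denver    70    sun      140
10   Perth    52  cloud      104
group by cond, mean of wind_x2:
cond
cloud     94.0
snow      36.0
sun      112.5
Name: wind_x2, dtype: float64
reset_index():
    cond  wind_x2
0  cloud     94.0
1   snow     36.0
2    sun    112.5
So mean() = 80.8333333333.

80.8333333333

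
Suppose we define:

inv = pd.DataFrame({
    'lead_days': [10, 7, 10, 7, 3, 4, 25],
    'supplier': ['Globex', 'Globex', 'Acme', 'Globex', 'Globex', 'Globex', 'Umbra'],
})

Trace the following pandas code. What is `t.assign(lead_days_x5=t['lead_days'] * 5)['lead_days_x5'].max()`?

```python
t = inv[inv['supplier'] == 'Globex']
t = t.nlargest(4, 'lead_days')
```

filter rows where supplier == 'Globex':
   lead_days supplier
0         10   Globex
1          7   Globex
3          7   Globex
4          3   Globex
5          4   Globex
take 4 rows with largest lead_days:
   lead_days supplier
0         10   Globex
1          7   Globex
3          7   Globex
5          4   Globex
add column lead_days_x5 = t['lead_days'] * 5:
   lead_days supplier  lead_days_x5
0         10   Globex            50
1          7   Globex            35
3          7   Globex            35
5          4   Globex            20
So max() = 50.

50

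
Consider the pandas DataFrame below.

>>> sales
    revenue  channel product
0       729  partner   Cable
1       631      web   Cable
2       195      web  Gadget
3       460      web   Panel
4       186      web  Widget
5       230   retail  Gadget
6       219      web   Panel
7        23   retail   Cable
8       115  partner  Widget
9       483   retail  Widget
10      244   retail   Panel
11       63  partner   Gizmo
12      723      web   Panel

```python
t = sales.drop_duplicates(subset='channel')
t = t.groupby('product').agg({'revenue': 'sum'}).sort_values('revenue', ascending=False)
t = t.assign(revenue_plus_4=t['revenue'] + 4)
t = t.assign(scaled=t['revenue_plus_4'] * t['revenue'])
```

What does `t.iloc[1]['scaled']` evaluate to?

drop duplicate channel (keep=first):
   revenue  channel product
0      729  partner   Cable
1      631      web   Cable
5      230   retail  Gadget
group by product, sum of revenue:
         revenue
product         
Cable       1360
Gadget       230
sort by revenue descending:
         revenue
product         
Cable       1360
Gadget       230
add column revenue_plus_4 = t['revenue'] + 4:
         revenue  revenue_plus_4
product                         
Cable       1360            1364
Gadget       230             234
add column scaled = t['revenue_plus_4'] * t['revenue']:
         revenue  revenue_plus_4   scaled
product                                  
Cable       1360            1364  1855040
Gadget       230             234    53820
So iloc[1]['scaled'] = 53820.

53820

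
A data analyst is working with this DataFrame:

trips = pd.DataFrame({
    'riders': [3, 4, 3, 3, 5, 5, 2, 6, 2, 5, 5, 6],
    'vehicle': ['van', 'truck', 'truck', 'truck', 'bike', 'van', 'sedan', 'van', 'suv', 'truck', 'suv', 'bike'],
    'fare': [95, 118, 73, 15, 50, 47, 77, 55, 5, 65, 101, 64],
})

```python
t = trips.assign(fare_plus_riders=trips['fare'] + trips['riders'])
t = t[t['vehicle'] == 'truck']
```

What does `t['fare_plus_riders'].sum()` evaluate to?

286

add column fare_plus_riders = trips['fare'] + trips['riders']:
    riders vehicle  fare  fare_plus_riders
0        3     van    95                98
1        4   truck   118               122
2        3   truck    73                76
3        3   truck    15                18
4        5    bike    50                55
5        5     van    47                52
6        2   sedan    77                79
7        6     van    55                61
8        2     suv     5                 7
9        5   truck    65                70
10       5     suv   101               106
11       6    bike    64                70
filter rows where vehicle == 'truck':
   riders vehicle  fare  fare_plus_riders
1       4   truck   118               122
2       3   truck    73                76
3       3   truck    15                18
9       5   truck    65                70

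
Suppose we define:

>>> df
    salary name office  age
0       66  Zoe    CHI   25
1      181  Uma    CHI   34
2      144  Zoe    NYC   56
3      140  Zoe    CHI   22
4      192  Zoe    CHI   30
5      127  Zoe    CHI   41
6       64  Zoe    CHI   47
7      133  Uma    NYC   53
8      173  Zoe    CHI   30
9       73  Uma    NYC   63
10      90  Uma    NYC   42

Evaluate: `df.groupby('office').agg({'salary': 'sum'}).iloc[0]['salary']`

943

group by office, sum of salary:
        salary
office        
CHI        943
NYC        440
value at position 0, column 'salary' → 943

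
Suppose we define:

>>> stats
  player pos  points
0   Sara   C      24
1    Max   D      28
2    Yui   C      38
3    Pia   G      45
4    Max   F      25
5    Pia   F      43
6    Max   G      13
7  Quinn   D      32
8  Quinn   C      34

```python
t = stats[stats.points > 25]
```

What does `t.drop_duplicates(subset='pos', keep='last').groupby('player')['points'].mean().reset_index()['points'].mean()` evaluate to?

38.5

filter rows where points > 25:
  player pos  points
1    Max   D      28
2    Yui   C      38
3    Pia   G      45
5    Pia   F      43
7  Quinn   D      32
8  Quinn   C      34
drop duplicate pos (keep=last):
  player pos  points
3    Pia   G      45
5    Pia   F      43
7  Quinn   D      32
8  Quinn   C      34
group by player, mean of points:
player
Pia      44.0
Quinn    33.0
Name: points, dtype: float64
reset_index():
  player  points
0    Pia    44.0
1  Quinn    33.0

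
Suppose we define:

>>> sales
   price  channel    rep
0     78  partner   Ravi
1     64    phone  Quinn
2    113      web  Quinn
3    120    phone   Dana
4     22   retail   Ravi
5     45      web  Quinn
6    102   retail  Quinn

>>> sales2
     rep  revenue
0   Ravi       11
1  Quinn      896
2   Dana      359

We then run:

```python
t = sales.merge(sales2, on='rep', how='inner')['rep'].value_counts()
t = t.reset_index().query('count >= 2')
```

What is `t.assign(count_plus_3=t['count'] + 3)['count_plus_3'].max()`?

7

merge on 'rep' (how='inner') → 7 rows:
   price  channel    rep  revenue
0     78  partner   Ravi       11
1     64    phone  Quinn      896
2    113      web  Quinn      896
3    120    phone   Dana      359
4     22   retail   Ravi       11
5     45      web  Quinn      896
6    102   retail  Quinn      896
value_counts of rep:
rep
Quinn    4
Ravi     2
Dana     1
Name: count, dtype: int64
reset_index():
     rep  count
0  Quinn      4
1   Ravi      2
2   Dana      1
filter rows where count >= 2:
     rep  count
0  Quinn      4
1   Ravi      2
add column count_plus_3 = t['count'] + 3:
     rep  count  count_plus_3
0  Quinn      4             7
1   Ravi      2             5
Finally, max of column 'count_plus_3' = 7.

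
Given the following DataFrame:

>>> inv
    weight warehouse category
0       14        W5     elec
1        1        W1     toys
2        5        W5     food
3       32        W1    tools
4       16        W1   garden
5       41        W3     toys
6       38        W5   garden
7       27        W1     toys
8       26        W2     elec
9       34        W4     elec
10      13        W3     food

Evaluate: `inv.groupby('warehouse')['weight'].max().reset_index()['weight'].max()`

41

group by warehouse, max of weight:
warehouse
W1    32
W2    26
W3    41
W4    34
W5    38
Name: weight, dtype: int64
reset_index():
  warehouse  weight
0        W1      32
1        W2      26
2        W3      41
3        W4      34
4        W5      38
Finally, max of column 'weight' = 41.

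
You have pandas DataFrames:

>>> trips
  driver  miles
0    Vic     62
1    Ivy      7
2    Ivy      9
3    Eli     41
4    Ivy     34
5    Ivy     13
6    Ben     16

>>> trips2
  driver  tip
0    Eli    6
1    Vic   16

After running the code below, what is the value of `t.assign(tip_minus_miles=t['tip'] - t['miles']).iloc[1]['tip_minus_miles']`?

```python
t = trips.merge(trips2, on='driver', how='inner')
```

merge on 'driver' (how='inner') → 2 rows:
  driver  miles  tip
0    Vic     62   16
1    Eli     41    6
add column tip_minus_miles = t['tip'] - t['miles']:
  driver  miles  tip  tip_minus_miles
0    Vic     62   16              -46
1    Eli     41    6              -35
The value at position 1, column 'tip_minus_miles' is -35.

-35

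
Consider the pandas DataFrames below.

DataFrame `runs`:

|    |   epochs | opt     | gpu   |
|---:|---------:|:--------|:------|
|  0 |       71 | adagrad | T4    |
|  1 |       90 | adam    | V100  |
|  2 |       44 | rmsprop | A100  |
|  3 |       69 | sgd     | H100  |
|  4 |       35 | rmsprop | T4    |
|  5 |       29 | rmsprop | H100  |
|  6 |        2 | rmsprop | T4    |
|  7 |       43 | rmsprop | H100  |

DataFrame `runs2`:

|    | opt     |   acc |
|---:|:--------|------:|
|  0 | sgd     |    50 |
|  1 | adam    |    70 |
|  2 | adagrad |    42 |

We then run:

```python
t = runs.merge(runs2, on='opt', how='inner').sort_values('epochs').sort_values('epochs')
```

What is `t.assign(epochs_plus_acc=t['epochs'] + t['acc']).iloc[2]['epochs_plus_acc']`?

160

merge on 'opt' (how='inner') → 3 rows:
   epochs      opt   gpu  acc
0      71  adagrad    T4   42
1      90     adam  V100   70
2      69      sgd  H100   50
sort by epochs:
   epochs      opt   gpu  acc
2      69      sgd  H100   50
0      71  adagrad    T4   42
1      90     adam  V100   70
sort by epochs:
   epochs      opt   gpu  acc
2      69      sgd  H100   50
0      71  adagrad    T4   42
1      90     adam  V100   70
add column epochs_plus_acc = t['epochs'] + t['acc']:
   epochs      opt   gpu  acc  epochs_plus_acc
2      69      sgd  H100   50              119
0      71  adagrad    T4   42              113
1      90     adam  V100   70              160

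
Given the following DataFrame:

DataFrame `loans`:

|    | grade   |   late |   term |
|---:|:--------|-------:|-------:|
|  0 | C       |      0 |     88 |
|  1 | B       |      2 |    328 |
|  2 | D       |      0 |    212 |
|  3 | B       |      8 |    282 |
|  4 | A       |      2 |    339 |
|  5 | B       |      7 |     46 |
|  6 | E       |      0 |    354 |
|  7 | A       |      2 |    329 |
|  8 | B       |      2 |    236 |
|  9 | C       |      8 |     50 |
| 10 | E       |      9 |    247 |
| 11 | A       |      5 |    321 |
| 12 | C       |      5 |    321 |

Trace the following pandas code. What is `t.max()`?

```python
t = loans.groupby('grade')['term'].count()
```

4

group by grade, count of term:
grade
A    3
B    4
C    3
D    1
E    2
Name: term, dtype: int64
Reading off the max of the resulting series, we get 4.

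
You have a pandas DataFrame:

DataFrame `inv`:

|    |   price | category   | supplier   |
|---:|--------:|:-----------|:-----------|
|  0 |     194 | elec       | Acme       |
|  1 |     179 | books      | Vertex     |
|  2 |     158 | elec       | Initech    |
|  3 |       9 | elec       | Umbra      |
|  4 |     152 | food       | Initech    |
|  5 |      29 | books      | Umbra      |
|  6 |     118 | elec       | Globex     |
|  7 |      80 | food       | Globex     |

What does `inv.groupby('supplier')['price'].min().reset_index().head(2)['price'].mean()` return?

137.0

group by supplier, min of price:
supplier
Acme       194
Globex      80
Initech    152
Umbra        9
Vertex     179
Name: price, dtype: int64
reset_index():
  supplier  price
0     Acme    194
1   Globex     80
2  Initech    152
3    Umbra      9
4   Vertex    179
take first 2 rows:
  supplier  price
0     Acme    194
1   Globex     80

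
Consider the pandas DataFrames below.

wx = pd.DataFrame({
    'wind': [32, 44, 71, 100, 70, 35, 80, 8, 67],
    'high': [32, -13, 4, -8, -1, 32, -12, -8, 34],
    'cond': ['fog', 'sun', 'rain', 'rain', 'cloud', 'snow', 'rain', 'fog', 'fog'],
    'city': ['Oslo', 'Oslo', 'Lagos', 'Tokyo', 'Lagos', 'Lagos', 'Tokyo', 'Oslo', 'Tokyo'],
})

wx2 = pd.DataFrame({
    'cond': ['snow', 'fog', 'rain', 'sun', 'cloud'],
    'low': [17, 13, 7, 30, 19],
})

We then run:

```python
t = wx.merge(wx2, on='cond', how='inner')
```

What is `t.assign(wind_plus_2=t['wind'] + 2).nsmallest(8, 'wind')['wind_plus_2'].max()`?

82

merge on 'cond' (how='inner') → 9 rows:
   wind  high   cond   city  low
0    32    32    fog   Oslo   13
1    44   -13    sun   Oslo   30
2    71     4   rain  Lagos    7
3   100    -8   rain  Tokyo    7
4    70    -1  cloud  Lagos   19
5    35    32   snow  Lagos   17
6    80   -12   rain  Tokyo    7
7     8    -8    fog   Oslo   13
8    67    34    fog  Tokyo   13
add column wind_plus_2 = t['wind'] + 2:
   wind  high   cond   city  low  wind_plus_2
0    32    32    fog   Oslo   13           34
1    44   -13    sun   Oslo   30           46
2    71     4   rain  Lagos    7           73
3   100    -8   rain  Tokyo    7          102
4    70    -1  cloud  Lagos   19           72
5    35    32   snow  Lagos   17           37
6    80   -12   rain  Tokyo    7           82
7     8    -8    fog   Oslo   13           10
8    67    34    fog  Tokyo   13           69
take 8 rows with smallest wind:
   wind  high   cond   city  low  wind_plus_2
7     8    -8    fog   Oslo   13           10
0    32    32    fog   Oslo   13           34
5    35    32   snow  Lagos   17           37
1    44   -13    sun   Oslo   30           46
8    67    34    fog  Tokyo   13           69
4    70    -1  cloud  Lagos   19           72
2    71     4   rain  Lagos    7           73
6    80   -12   rain  Tokyo    7           82
Finally, max of column 'wind_plus_2' = 82.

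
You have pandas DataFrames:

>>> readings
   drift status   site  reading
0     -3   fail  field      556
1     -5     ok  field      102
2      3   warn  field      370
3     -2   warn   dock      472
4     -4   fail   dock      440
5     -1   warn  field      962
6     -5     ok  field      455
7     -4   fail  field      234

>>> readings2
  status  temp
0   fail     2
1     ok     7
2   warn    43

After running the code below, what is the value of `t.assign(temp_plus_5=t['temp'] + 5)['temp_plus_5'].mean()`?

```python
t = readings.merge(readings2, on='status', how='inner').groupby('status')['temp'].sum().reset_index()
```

merge on 'status' (how='inner') → 8 rows:
   drift status   site  reading  temp
0     -3   fail  field      556     2
1     -5     ok  field      102     7
2      3   warn  field      370    43
3     -2   warn   dock      472    43
4     -4   fail   dock      440     2
5     -1   warn  field      962    43
6     -5     ok  field      455     7
7     -4   fail  field      234     2
group by status, sum of temp:
status
fail      6
ok       14
warn    129
Name: temp, dtype: int64
reset_index():
  status  temp
0   fail     6
1     ok    14
2   warn   129
add column temp_plus_5 = t['temp'] + 5:
  status  temp  temp_plus_5
0   fail     6           11
1     ok    14           19
2   warn   129          134

54.6666666667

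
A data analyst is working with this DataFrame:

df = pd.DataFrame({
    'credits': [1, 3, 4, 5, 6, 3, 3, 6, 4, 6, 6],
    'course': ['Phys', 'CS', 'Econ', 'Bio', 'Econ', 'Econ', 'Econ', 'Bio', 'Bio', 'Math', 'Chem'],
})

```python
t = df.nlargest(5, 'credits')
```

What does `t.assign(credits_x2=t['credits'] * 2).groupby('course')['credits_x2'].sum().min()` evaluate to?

12

take 5 rows with largest credits:
    credits course
4         6   Econ
7         6    Bio
9         6   Math
10        6   Chem
3         5    Bio
add column credits_x2 = t['credits'] * 2:
    credits course  credits_x2
4         6   Econ          12
7         6    Bio          12
9         6   Math          12
10        6   Chem          12
3         5    Bio          10
group by course, sum of credits_x2:
course
Bio     22
Chem    12
Econ    12
Math    12
Name: credits_x2, dtype: int64
Then the min of the resulting series: 12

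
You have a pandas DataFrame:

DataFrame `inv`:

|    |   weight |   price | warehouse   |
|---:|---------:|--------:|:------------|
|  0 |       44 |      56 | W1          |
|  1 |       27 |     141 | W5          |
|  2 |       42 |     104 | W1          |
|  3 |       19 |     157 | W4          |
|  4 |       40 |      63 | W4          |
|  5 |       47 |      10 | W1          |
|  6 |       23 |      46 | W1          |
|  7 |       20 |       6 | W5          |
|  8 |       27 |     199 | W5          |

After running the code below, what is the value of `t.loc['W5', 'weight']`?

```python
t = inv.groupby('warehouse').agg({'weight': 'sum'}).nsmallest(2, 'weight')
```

group by warehouse, sum of weight:
           weight
warehouse        
W1            156
W4             59
W5             74
take 2 rows with smallest weight:
           weight
warehouse        
W4             59
W5             74
Taking the value at row 'W5', column 'weight' gives 74.

74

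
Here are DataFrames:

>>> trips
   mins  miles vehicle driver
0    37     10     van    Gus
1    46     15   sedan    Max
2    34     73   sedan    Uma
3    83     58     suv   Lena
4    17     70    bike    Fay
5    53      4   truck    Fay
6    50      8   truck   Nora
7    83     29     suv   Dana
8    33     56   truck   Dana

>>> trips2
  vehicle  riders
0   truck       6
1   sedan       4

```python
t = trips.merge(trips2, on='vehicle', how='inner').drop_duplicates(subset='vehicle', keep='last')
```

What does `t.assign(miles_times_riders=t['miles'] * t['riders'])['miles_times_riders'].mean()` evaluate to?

merge on 'vehicle' (how='inner') → 5 rows:
   mins  miles vehicle driver  riders
0    46     15   sedan    Max       4
1    34     73   sedan    Uma       4
2    53      4   truck    Fay       6
3    50      8   truck   Nora       6
4    33     56   truck   Dana       6
drop duplicate vehicle (keep=last):
   mins  miles vehicle driver  riders
1    34     73   sedan    Uma       4
4    33     56   truck   Dana       6
add column miles_times_riders = t['miles'] * t['riders']:
   mins  miles vehicle driver  riders  miles_times_riders
1    34     73   sedan    Uma       4                 292
4    33     56   truck   Dana       6                 336
Hence 314.0.

314.0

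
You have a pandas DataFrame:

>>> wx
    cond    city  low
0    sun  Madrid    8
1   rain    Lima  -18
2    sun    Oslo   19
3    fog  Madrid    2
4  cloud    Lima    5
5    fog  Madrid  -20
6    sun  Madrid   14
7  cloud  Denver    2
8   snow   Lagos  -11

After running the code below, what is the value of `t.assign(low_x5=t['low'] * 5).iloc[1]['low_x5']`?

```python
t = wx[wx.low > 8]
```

filter rows where low > 8:
  cond    city  low
2  sun    Oslo   19
6  sun  Madrid   14
add column low_x5 = t['low'] * 5:
  cond    city  low  low_x5
2  sun    Oslo   19      95
6  sun  Madrid   14      70
Reading off the value at position 1, column 'low_x5', we get 70.

70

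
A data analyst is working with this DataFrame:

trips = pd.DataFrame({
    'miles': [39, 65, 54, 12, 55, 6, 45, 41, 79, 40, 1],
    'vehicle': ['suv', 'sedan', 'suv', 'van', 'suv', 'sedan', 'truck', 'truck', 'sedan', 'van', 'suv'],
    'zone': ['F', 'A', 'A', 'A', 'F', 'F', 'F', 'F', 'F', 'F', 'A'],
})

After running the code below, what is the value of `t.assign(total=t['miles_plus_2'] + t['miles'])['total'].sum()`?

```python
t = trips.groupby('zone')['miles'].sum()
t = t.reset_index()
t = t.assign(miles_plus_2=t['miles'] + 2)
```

group by zone, sum of miles:
zone
A    132
F    305
Name: miles, dtype: int64
reset_index():
  zone  miles
0    A    132
1    F    305
add column miles_plus_2 = t['miles'] + 2:
  zone  miles  miles_plus_2
0    A    132           134
1    F    305           307
add column total = t['miles_plus_2'] + t['miles']:
  zone  miles  miles_plus_2  total
0    A    132           134    266
1    F    305           307    612
Taking the sum of column 'total' gives 878.

878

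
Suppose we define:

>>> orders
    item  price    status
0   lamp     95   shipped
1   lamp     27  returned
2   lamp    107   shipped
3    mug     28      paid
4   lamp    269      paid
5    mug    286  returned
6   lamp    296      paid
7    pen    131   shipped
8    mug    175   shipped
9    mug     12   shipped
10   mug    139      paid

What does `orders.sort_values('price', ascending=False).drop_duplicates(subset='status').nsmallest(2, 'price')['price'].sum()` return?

sort by price descending:
    item  price    status
6   lamp    296      paid
5    mug    286  returned
4   lamp    269      paid
8    mug    175   shipped
10   mug    139      paid
7    pen    131   shipped
2   lamp    107   shipped
0   lamp     95   shipped
3    mug     28      paid
1   lamp     27  returned
9    mug     12   shipped
drop duplicate status (keep=first):
   item  price    status
6  lamp    296      paid
5   mug    286  returned
8   mug    175   shipped
take 2 rows with smallest price:
  item  price    status
8  mug    175   shipped
5  mug    286  returned
Finally, sum of column 'price' = 461.

461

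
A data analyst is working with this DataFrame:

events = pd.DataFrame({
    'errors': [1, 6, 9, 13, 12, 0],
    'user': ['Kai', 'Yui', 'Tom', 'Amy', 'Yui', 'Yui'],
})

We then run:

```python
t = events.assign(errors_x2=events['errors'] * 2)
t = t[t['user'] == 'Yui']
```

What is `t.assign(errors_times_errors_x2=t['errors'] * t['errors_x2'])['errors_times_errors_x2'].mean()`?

120.0

add column errors_x2 = events['errors'] * 2:
   errors user  errors_x2
0       1  Kai          2
1       6  Yui         12
2       9  Tom         18
3      13  Amy         26
4      12  Yui         24
5       0  Yui          0
filter rows where user == 'Yui':
   errors user  errors_x2
1       6  Yui         12
4      12  Yui         24
5       0  Yui          0
add column errors_times_errors_x2 = t['errors'] * t['errors_x2']:
   errors user  errors_x2  errors_times_errors_x2
1       6  Yui         12                      72
4      12  Yui         24                     288
5       0  Yui          0                       0
The mean of column 'errors_times_errors_x2' is 120.0.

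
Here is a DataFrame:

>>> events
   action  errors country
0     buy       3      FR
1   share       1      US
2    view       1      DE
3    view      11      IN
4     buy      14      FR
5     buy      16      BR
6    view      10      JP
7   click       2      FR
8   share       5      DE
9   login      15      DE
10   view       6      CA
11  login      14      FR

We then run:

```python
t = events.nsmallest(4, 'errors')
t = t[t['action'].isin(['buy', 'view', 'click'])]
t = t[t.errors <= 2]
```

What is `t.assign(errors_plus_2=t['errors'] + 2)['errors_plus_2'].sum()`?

7

take 4 rows with smallest errors:
  action  errors country
1  share       1      US
2   view       1      DE
7  click       2      FR
0    buy       3      FR
filter rows where action in ['buy', 'view', 'click']:
  action  errors country
2   view       1      DE
7  click       2      FR
0    buy       3      FR
filter rows where errors <= 2:
  action  errors country
2   view       1      DE
7  click       2      FR
add column errors_plus_2 = t['errors'] + 2:
  action  errors country  errors_plus_2
2   view       1      DE              3
7  click       2      FR              4
Finally, sum of column 'errors_plus_2' = 7.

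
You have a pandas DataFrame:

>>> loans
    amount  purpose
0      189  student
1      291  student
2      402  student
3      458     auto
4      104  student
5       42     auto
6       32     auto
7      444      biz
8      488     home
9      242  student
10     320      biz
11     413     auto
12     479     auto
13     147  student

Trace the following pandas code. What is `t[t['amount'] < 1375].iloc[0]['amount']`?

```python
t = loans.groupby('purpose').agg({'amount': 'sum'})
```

group by purpose, sum of amount:
         amount
purpose        
auto       1424
biz         764
home        488
student    1375
filter rows where amount < 1375:
         amount
purpose        
biz         764
home        488
The value at position 0, column 'amount' is 764.

764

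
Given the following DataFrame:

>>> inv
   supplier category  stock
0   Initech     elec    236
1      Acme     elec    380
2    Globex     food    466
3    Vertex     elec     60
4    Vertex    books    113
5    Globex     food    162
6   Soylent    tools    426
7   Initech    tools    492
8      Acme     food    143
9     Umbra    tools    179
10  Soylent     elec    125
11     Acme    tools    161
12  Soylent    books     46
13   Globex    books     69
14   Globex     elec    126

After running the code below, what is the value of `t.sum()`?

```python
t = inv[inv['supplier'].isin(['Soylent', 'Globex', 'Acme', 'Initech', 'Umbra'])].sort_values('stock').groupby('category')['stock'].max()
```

filter rows where supplier in ['Soylent', 'Globex', 'Acme', 'Initech', 'Umbra']:
   supplier category  stock
0   Initech     elec    236
1      Acme     elec    380
2    Globex     food    466
5    Globex     food    162
6   Soylent    tools    426
7   Initech    tools    492
8      Acme     food    143
9     Umbra    tools    179
10  Soylent     elec    125
11     Acme    tools    161
12  Soylent    books     46
13   Globex    books     69
14   Globex     elec    126
sort by stock:
   supplier category  stock
12  Soylent    books     46
13   Globex    books     69
10  Soylent     elec    125
14   Globex     elec    126
8      Acme     food    143
11     Acme    tools    161
5    Globex     food    162
9     Umbra    tools    179
0   Initech     elec    236
1      Acme     elec    380
6   Soylent    tools    426
2    Globex     food    466
7   Initech    tools    492
group by category, max of stock:
category
books     69
elec     380
food     466
tools    492
Name: stock, dtype: int64
Hence 1407.

1407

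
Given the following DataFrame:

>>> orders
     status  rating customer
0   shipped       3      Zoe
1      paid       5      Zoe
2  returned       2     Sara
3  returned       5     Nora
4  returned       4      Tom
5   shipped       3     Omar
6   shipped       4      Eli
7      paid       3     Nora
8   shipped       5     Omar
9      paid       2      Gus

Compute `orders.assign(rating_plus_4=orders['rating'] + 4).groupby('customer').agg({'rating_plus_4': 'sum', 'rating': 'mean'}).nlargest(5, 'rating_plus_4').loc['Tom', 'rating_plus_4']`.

8

add column rating_plus_4 = orders['rating'] + 4:
     status  rating customer  rating_plus_4
0   shipped       3      Zoe              7
1      paid       5      Zoe              9
2  returned       2     Sara              6
3  returned       5     Nora              9
4  returned       4      Tom              8
5   shipped       3     Omar              7
6   shipped       4      Eli              8
7      paid       3     Nora              7
8   shipped       5     Omar              9
9      paid       2      Gus              6
group by customer: sum(rating_plus_4), mean(rating):
          rating_plus_4  rating
customer                       
Eli                   8     4.0
Gus                   6     2.0
Nora                 16     4.0
Omar                 16     4.0
Sara                  6     2.0
Tom                   8     4.0
Zoe                  16     4.0
take 5 rows with largest rating_plus_4:
          rating_plus_4  rating
customer                       
Nora                 16     4.0
Omar                 16     4.0
Zoe                  16     4.0
Eli                   8     4.0
Tom                   8     4.0
Hence 8.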